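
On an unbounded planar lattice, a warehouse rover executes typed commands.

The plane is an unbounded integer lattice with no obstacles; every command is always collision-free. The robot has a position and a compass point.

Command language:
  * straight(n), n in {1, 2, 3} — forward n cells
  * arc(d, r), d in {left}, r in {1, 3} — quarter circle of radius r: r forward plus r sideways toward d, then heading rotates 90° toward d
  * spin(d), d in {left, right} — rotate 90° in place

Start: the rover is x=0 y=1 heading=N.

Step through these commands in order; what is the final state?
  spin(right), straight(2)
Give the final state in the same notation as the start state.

start: x=0 y=1 heading=N
step 1 (spin(right)): x=0 y=1 heading=E
step 2 (straight(2)): x=2 y=1 heading=E

x=2 y=1 heading=E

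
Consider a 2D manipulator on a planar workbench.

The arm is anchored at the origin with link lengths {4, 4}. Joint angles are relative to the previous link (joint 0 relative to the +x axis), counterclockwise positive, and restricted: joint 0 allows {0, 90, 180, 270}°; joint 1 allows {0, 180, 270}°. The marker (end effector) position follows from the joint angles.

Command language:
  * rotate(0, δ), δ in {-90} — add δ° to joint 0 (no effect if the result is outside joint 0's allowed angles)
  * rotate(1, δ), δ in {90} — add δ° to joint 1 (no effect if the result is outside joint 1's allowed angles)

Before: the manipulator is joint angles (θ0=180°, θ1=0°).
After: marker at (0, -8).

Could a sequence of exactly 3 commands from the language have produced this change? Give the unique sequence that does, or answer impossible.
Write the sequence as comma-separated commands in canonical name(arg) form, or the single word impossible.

t0: joint angles (θ0=180°, θ1=0°)
t=1 rotate(0, -90) ⇒ joint angles (θ0=90°, θ1=0°)
t=2 rotate(0, -90) ⇒ joint angles (θ0=0°, θ1=0°)
t=3 rotate(0, -90) ⇒ joint angles (θ0=270°, θ1=0°)
no other 3-command option fits: unique.

rotate(0, -90), rotate(0, -90), rotate(0, -90)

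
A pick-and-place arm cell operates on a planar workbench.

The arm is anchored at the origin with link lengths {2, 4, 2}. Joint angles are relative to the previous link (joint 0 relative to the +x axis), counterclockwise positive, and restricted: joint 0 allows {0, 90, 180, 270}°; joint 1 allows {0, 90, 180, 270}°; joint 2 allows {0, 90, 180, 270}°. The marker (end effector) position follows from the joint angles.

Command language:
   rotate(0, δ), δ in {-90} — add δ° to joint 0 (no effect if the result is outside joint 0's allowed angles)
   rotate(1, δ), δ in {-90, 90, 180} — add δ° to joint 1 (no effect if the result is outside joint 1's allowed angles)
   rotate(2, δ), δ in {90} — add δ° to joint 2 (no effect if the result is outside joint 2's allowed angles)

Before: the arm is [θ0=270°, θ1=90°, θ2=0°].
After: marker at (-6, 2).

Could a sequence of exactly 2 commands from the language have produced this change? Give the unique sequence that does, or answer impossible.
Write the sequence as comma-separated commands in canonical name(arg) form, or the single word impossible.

rotate(0, -90), rotate(0, -90)

begin: [θ0=270°, θ1=90°, θ2=0°]
1. rotate(0, -90) → [θ0=180°, θ1=90°, θ2=0°]
2. rotate(0, -90) → [θ0=90°, θ1=90°, θ2=0°]
no rival 2-sequence matches.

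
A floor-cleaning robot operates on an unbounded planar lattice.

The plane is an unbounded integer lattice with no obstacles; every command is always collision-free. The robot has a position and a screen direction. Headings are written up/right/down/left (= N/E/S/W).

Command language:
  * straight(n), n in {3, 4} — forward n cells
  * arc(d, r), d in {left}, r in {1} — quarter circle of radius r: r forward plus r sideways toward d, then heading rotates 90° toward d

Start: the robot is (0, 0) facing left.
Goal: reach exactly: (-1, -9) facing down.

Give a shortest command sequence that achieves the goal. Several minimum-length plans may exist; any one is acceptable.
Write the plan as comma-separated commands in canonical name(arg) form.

from: (0, 0) facing left
1. arc(left, 1) → (-1, -1) facing down
2. straight(4) → (-1, -5) facing down
3. straight(4) → (-1, -9) facing down
minimal: 3 command(s), checked below 3.

arc(left, 1), straight(4), straight(4)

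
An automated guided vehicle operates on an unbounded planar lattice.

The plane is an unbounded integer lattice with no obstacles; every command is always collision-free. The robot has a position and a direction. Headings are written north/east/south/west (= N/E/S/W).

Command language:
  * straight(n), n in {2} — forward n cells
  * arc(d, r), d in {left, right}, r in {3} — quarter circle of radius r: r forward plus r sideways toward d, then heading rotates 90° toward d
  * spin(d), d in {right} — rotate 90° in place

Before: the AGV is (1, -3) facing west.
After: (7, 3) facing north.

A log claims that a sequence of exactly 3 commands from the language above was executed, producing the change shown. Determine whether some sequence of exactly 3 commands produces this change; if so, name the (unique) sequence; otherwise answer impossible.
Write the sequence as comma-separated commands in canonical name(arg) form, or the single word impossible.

spin(right), arc(right, 3), arc(left, 3)

key: cell and facing (now N) both changed — the 3 commands mix motion and turning
from: (1, -3) facing west
t=1 spin(right) ⇒ (1, -3) facing north
t=2 arc(right, 3) ⇒ (4, 0) facing east
t=3 arc(left, 3) ⇒ (7, 3) facing north
no rival 3-sequence matches.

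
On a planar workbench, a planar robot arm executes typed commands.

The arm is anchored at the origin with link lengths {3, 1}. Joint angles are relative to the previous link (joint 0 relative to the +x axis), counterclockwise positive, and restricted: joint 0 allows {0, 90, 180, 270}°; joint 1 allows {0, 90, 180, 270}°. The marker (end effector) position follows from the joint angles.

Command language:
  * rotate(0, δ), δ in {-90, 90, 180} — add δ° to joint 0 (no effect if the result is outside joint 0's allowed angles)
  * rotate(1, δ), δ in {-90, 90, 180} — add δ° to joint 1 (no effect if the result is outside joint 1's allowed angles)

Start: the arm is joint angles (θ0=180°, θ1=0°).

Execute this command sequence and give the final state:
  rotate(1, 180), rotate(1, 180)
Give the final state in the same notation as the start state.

joint angles (θ0=180°, θ1=0°)

from: joint angles (θ0=180°, θ1=0°)
t=1 rotate(1, 180) ⇒ joint angles (θ0=180°, θ1=180°)
t=2 rotate(1, 180) ⇒ joint angles (θ0=180°, θ1=0°)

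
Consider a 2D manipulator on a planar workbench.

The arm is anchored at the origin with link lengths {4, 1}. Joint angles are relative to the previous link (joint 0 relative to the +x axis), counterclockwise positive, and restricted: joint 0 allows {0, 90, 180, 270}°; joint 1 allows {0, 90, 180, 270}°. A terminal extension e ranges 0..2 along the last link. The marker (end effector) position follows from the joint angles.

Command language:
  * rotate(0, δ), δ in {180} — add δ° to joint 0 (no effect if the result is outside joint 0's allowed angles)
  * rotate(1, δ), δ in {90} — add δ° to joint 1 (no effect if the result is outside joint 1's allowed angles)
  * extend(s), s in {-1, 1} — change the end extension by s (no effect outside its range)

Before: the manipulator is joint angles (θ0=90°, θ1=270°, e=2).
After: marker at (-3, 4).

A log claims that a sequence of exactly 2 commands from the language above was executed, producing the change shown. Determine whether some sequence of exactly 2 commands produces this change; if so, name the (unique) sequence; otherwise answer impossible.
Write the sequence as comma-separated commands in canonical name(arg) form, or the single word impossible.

rotate(1, 90), rotate(1, 90)

initial: joint angles (θ0=90°, θ1=270°, e=2)
1. rotate(1, 90) → joint angles (θ0=90°, θ1=0°, e=2)
2. rotate(1, 90) → joint angles (θ0=90°, θ1=90°, e=2)
no rival 2-sequence matches.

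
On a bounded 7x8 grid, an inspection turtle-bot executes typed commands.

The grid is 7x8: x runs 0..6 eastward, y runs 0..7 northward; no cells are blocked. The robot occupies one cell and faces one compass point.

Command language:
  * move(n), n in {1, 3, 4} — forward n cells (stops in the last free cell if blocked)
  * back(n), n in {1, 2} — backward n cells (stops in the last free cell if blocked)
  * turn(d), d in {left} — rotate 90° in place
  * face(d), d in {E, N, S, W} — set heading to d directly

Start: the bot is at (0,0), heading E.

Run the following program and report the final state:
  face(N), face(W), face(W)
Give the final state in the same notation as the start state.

t0: at (0,0), heading E
step 1 (face(N)): at (0,0), heading N
step 2 (face(W)): at (0,0), heading W
step 3 (face(W)): at (0,0), heading W

at (0,0), heading W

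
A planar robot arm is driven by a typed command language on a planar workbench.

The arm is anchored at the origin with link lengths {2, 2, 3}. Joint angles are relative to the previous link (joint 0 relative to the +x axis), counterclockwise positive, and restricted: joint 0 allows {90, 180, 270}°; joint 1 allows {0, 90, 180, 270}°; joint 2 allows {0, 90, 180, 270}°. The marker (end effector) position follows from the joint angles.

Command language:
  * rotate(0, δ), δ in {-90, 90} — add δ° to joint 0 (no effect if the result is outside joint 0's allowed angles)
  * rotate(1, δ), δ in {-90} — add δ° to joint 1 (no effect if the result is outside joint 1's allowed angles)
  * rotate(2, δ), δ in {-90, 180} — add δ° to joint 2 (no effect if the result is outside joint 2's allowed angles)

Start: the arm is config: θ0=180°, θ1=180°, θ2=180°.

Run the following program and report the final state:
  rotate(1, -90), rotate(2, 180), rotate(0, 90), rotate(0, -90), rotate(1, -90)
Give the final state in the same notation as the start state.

begin: config: θ0=180°, θ1=180°, θ2=180°
step 1 (rotate(1, -90)): config: θ0=180°, θ1=90°, θ2=180°
step 2 (rotate(2, 180)): config: θ0=180°, θ1=90°, θ2=0°
step 3 (rotate(0, 90)): config: θ0=270°, θ1=90°, θ2=0°
step 4 (rotate(0, -90)): config: θ0=180°, θ1=90°, θ2=0°
step 5 (rotate(1, -90)): config: θ0=180°, θ1=0°, θ2=0°

config: θ0=180°, θ1=0°, θ2=0°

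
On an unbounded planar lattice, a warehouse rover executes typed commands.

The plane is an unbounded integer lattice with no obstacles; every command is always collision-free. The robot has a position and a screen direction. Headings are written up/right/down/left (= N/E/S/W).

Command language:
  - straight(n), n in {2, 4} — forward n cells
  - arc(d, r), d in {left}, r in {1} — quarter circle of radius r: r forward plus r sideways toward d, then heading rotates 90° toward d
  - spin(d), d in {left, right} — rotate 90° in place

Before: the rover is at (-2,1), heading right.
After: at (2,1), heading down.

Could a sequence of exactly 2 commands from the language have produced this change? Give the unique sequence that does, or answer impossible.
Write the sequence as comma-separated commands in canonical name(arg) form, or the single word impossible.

straight(4), spin(right)

key: order matters: swapping straight(4) and spin(right) lands elsewhere
begin: at (-2,1), heading right
1. straight(4) → at (2,1), heading right
2. spin(right) → at (2,1), heading down
uniquely the one of 25 2-step routes that fits.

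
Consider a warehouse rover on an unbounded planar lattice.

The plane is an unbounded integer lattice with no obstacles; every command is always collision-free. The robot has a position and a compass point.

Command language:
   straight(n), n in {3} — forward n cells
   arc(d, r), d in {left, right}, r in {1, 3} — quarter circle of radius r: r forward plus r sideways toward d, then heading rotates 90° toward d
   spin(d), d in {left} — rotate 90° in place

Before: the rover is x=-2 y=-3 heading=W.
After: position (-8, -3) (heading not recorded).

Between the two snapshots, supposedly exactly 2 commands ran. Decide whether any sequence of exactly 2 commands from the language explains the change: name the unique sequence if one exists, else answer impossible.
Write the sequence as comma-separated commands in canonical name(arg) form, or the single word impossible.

straight(3), straight(3)

initial: x=-2 y=-3 heading=W
step 1 (straight(3)): x=-5 y=-3 heading=W
step 2 (straight(3)): x=-8 y=-3 heading=W
uniquely the one of 36 2-step routes that fits.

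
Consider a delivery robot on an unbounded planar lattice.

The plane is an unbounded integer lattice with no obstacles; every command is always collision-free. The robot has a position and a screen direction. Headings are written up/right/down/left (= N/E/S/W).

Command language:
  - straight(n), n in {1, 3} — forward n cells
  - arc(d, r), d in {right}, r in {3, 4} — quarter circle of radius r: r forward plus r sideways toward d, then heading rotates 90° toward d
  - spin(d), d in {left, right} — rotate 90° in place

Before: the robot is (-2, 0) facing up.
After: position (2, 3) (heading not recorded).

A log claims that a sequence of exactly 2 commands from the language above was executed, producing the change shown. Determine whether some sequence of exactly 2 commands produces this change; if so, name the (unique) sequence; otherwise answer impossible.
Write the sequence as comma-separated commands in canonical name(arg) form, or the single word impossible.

arc(right, 3), straight(1)

key: running straight(1) before arc(right, 3) would end elsewhere — order is forced
initial: (-2, 0) facing up
1. arc(right, 3) → (1, 3) facing right
2. straight(1) → (2, 3) facing right
no rival 2-sequence matches.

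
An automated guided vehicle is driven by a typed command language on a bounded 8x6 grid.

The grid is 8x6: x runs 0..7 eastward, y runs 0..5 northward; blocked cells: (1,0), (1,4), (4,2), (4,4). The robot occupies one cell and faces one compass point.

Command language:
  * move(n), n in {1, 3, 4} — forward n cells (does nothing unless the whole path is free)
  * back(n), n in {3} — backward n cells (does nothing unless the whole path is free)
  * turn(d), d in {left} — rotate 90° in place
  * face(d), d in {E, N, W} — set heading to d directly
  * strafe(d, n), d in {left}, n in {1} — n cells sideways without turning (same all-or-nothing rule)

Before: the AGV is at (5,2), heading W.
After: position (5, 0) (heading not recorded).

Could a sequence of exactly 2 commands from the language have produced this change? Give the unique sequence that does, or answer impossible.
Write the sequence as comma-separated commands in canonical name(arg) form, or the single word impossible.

begin: at (5,2), heading W
[1] after strafe(left, 1): at (5,1), heading W
[2] after strafe(left, 1): at (5,0), heading W
all 81 alternatives checked — unique.

strafe(left, 1), strafe(left, 1)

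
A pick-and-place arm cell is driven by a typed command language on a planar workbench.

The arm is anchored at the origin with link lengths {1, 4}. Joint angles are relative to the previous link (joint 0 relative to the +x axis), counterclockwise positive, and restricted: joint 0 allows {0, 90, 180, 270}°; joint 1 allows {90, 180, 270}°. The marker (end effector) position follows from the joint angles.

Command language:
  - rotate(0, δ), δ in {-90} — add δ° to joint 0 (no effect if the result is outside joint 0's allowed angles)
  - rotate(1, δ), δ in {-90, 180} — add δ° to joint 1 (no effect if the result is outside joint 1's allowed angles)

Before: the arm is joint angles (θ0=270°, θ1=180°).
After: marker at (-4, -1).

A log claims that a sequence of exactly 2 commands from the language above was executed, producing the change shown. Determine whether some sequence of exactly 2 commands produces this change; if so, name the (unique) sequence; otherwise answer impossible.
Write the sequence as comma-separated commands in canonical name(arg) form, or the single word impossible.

key: order matters: swapping rotate(1, -90) and rotate(1, 180) lands elsewhere
initial: joint angles (θ0=270°, θ1=180°)
[1] after rotate(1, -90): joint angles (θ0=270°, θ1=90°)
[2] after rotate(1, 180): joint angles (θ0=270°, θ1=270°)
all 9 alternatives checked — unique.

rotate(1, -90), rotate(1, 180)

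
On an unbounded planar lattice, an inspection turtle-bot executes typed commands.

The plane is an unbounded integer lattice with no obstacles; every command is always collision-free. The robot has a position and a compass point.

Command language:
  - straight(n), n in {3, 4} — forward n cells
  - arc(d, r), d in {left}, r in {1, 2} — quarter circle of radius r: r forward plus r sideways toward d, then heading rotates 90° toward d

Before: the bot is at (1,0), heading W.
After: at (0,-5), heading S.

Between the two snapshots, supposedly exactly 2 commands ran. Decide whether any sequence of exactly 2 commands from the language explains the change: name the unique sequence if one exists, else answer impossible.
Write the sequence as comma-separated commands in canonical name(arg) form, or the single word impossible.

arc(left, 1), straight(4)

key: position moved to (0,-5) AND the heading swung to S — translation plus rotation needed
begin: at (1,0), heading W
1. arc(left, 1) → at (0,-1), heading S
2. straight(4) → at (0,-5), heading S
no other 2-command option fits: unique.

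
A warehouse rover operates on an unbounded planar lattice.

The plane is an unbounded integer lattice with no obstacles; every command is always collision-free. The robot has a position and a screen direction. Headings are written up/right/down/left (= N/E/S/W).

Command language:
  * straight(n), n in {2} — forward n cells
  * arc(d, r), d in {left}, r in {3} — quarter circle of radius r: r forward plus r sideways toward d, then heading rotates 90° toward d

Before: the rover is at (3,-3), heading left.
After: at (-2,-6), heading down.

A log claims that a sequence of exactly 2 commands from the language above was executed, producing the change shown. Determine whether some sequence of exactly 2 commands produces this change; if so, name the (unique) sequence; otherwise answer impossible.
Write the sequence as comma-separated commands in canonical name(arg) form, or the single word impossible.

straight(2), arc(left, 3)

key: cell and facing (now S) both changed — the 2 commands mix motion and turning
start: at (3,-3), heading left
t=1 straight(2) ⇒ at (1,-3), heading left
t=2 arc(left, 3) ⇒ at (-2,-6), heading down
uniquely the one of 4 2-step routes that fits.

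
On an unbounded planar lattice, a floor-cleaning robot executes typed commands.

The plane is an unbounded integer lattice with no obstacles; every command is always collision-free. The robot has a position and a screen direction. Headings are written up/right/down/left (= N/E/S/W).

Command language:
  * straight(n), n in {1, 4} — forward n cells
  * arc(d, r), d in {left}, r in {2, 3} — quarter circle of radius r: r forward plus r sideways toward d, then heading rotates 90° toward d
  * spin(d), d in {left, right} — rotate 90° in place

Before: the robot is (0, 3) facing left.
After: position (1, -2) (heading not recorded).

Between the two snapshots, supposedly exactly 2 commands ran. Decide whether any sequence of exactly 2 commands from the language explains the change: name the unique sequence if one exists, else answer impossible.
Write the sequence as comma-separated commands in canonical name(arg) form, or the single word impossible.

key: order matters: swapping arc(left, 2) and arc(left, 3) lands elsewhere
from: (0, 3) facing left
step 1 (arc(left, 2)): (-2, 1) facing down
step 2 (arc(left, 3)): (1, -2) facing right
uniquely the one of 36 2-step routes that fits.

arc(left, 2), arc(left, 3)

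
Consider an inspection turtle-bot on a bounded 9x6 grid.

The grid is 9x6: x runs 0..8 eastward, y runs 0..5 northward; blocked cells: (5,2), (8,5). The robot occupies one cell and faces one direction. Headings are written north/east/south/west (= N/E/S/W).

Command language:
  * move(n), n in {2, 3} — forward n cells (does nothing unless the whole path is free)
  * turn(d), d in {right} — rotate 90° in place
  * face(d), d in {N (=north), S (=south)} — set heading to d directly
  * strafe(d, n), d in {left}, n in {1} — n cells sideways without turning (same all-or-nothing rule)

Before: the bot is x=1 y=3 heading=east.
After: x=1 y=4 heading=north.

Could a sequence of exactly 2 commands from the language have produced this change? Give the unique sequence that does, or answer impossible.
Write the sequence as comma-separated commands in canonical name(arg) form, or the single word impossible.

strafe(left, 1), face(N)

key: position moved to (1,4) AND the heading swung to N — translation plus rotation needed
begin: x=1 y=3 heading=east
t=1 strafe(left, 1) ⇒ x=1 y=4 heading=east
t=2 face(N) ⇒ x=1 y=4 heading=north
no rival 2-sequence matches.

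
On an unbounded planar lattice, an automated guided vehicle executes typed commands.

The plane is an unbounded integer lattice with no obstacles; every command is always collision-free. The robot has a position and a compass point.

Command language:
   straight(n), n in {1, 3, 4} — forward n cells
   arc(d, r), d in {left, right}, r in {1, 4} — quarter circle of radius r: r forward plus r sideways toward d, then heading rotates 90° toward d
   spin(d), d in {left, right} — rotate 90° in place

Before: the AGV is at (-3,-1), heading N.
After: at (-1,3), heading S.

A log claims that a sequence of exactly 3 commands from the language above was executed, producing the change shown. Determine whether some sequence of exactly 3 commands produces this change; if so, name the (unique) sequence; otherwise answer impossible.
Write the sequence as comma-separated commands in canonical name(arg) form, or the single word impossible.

straight(4), arc(right, 1), arc(right, 1)

key: position moved to (-1,3) AND the heading swung to S — translation plus rotation needed
initial: at (-3,-1), heading N
[1] after straight(4): at (-3,3), heading N
[2] after arc(right, 1): at (-2,4), heading E
[3] after arc(right, 1): at (-1,3), heading S
uniquely the one of 729 3-step routes that fits.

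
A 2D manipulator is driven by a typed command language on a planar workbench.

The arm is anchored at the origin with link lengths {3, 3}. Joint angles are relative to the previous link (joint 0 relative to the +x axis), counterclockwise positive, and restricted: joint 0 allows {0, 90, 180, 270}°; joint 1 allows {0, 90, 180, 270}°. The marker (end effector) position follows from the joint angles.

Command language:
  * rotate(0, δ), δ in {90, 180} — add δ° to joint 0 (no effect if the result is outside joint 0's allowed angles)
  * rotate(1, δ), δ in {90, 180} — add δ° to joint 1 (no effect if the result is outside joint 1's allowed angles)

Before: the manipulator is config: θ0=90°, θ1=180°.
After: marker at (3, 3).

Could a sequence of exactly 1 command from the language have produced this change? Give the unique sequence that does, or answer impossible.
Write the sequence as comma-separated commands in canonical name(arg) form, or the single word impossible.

rotate(1, 90)

from: config: θ0=90°, θ1=180°
[1] after rotate(1, 90): config: θ0=90°, θ1=270°
uniquely the one of 4 1-step routes that fits.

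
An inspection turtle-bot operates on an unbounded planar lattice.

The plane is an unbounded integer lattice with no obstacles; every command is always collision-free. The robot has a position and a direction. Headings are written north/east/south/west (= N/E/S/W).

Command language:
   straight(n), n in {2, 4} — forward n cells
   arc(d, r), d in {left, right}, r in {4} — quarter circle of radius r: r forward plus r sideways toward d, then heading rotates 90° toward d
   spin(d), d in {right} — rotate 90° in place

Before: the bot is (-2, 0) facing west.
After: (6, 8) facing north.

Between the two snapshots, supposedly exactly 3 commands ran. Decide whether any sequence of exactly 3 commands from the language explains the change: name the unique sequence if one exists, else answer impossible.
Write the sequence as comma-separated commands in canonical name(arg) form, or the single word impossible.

spin(right), arc(right, 4), arc(left, 4)

key: running arc(left, 4) before spin(right) would end elsewhere — order is forced
begin: (-2, 0) facing west
[1] after spin(right): (-2, 0) facing north
[2] after arc(right, 4): (2, 4) facing east
[3] after arc(left, 4): (6, 8) facing north
no rival 3-sequence matches.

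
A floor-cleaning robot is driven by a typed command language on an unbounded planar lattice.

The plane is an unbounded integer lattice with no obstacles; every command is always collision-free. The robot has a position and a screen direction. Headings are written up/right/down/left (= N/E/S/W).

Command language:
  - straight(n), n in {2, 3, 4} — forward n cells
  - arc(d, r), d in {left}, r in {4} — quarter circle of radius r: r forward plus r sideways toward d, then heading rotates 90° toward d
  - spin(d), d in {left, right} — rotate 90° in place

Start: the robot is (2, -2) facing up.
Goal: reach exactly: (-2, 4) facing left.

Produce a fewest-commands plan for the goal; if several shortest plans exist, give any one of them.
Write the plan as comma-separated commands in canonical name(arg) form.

straight(2), arc(left, 4)

start: (2, -2) facing up
t=1 straight(2) ⇒ (2, 0) facing up
t=2 arc(left, 4) ⇒ (-2, 4) facing left
no 1-step plan works, so 2 is optimal.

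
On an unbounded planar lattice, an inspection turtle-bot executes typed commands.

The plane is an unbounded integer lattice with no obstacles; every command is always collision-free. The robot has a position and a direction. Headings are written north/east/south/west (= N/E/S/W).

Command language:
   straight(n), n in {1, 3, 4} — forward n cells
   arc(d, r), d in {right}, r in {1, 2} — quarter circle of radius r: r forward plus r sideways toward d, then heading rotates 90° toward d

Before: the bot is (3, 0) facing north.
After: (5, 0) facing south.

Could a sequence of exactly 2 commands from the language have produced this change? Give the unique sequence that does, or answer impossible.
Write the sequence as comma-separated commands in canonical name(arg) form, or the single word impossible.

arc(right, 1), arc(right, 1)

key: cell and facing (now S) both changed — the 2 commands mix motion and turning
start: (3, 0) facing north
step 1 (arc(right, 1)): (4, 1) facing east
step 2 (arc(right, 1)): (5, 0) facing south
no other 2-command option fits: unique.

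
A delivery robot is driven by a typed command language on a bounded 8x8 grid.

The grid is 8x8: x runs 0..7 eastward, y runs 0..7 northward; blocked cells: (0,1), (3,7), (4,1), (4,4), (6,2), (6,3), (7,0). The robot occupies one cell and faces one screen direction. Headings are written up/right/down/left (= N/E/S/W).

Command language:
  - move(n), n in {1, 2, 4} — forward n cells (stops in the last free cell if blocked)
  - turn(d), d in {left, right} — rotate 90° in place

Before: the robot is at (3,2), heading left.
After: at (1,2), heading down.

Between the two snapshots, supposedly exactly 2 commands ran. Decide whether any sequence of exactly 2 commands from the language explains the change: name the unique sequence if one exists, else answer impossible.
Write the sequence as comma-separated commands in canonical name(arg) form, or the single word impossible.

key: position moved to (1,2) AND the heading swung to S — translation plus rotation needed
t0: at (3,2), heading left
1. move(2) → at (1,2), heading left
2. turn(left) → at (1,2), heading down
uniquely the one of 25 2-step routes that fits.

move(2), turn(left)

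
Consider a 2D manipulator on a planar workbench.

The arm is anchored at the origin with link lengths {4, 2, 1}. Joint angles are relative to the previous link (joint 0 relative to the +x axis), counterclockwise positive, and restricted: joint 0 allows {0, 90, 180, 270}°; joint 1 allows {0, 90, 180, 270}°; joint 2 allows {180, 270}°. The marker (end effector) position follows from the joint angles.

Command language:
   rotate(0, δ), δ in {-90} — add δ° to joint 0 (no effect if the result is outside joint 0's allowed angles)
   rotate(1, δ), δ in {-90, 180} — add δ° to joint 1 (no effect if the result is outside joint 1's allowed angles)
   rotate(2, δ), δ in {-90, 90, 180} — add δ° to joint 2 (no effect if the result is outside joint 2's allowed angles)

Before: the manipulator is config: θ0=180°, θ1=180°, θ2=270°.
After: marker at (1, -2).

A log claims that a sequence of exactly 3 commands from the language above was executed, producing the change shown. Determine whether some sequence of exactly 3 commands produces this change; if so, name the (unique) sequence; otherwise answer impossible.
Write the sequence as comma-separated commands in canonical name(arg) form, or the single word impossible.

rotate(0, -90), rotate(0, -90), rotate(0, -90)

begin: config: θ0=180°, θ1=180°, θ2=270°
t=1 rotate(0, -90) ⇒ config: θ0=90°, θ1=180°, θ2=270°
t=2 rotate(0, -90) ⇒ config: θ0=0°, θ1=180°, θ2=270°
t=3 rotate(0, -90) ⇒ config: θ0=270°, θ1=180°, θ2=270°
uniquely the one of 216 3-step routes that fits.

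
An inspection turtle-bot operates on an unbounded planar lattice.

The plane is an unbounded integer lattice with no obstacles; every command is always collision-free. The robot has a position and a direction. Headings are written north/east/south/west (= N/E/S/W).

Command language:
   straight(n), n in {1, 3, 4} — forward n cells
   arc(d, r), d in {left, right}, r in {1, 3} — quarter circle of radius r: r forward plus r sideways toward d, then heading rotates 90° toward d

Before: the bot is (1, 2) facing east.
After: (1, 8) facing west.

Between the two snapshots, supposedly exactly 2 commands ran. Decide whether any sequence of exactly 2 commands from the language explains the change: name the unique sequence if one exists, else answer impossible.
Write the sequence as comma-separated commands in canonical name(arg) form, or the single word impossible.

key: position moved to (1,8) AND the heading swung to W — translation plus rotation needed
from: (1, 2) facing east
1. arc(left, 3) → (4, 5) facing north
2. arc(left, 3) → (1, 8) facing west
no rival 2-sequence matches.

arc(left, 3), arc(left, 3)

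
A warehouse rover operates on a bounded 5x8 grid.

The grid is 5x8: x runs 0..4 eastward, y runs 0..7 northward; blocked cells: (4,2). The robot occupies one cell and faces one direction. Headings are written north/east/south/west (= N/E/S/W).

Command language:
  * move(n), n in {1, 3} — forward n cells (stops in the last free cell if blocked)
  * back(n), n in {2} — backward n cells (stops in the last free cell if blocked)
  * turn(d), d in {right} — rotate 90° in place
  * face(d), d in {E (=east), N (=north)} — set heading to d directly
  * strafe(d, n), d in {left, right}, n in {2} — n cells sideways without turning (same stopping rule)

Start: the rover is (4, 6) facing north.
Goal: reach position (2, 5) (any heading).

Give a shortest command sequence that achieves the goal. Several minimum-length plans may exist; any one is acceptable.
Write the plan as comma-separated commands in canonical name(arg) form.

start: (4, 6) facing north
[1] after move(1): (4, 7) facing north
[2] after back(2): (4, 5) facing north
[3] after strafe(left, 2): (2, 5) facing north
shorter routes all fall short; 3 is best.

move(1), back(2), strafe(left, 2)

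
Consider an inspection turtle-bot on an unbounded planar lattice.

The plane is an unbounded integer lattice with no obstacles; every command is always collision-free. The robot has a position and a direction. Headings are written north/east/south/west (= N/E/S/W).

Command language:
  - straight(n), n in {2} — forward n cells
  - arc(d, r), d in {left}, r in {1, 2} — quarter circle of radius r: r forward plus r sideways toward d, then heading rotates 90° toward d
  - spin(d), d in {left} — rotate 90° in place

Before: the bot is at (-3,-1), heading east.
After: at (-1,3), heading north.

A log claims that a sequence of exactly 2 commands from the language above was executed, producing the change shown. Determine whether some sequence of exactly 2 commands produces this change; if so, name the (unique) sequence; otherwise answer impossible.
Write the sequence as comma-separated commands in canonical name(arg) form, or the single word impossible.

key: position moved to (-1,3) AND the heading swung to N — translation plus rotation needed
t0: at (-3,-1), heading east
step 1 (arc(left, 2)): at (-1,1), heading north
step 2 (straight(2)): at (-1,3), heading north
no rival 2-sequence matches.

arc(left, 2), straight(2)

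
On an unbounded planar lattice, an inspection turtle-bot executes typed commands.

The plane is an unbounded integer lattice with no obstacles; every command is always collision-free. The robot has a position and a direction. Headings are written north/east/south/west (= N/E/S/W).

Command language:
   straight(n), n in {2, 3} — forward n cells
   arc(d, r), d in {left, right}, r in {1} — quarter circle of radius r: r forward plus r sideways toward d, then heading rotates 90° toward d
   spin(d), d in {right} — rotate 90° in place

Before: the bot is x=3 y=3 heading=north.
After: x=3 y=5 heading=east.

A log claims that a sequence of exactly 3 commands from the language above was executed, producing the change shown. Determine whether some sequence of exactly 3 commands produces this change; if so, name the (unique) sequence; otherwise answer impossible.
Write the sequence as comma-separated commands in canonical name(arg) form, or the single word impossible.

key: order matters: swapping arc(left, 1) and arc(right, 1) lands elsewhere
from: x=3 y=3 heading=north
step 1 (arc(left, 1)): x=2 y=4 heading=west
step 2 (spin(right)): x=2 y=4 heading=north
step 3 (arc(right, 1)): x=3 y=5 heading=east
no other 3-command option fits: unique.

arc(left, 1), spin(right), arc(right, 1)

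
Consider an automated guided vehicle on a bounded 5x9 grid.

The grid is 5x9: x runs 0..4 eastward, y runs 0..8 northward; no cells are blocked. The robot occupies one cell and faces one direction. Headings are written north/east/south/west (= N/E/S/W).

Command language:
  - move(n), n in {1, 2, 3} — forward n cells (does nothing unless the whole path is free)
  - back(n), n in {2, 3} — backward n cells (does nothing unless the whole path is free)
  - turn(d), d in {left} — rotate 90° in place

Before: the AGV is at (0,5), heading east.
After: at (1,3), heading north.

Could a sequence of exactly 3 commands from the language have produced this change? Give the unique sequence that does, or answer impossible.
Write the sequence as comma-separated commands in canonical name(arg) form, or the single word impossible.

move(1), turn(left), back(2)

key: cell and facing (now N) both changed — the 3 commands mix motion and turning
t0: at (0,5), heading east
t=1 move(1) ⇒ at (1,5), heading east
t=2 turn(left) ⇒ at (1,5), heading north
t=3 back(2) ⇒ at (1,3), heading north
no other 3-command option fits: unique.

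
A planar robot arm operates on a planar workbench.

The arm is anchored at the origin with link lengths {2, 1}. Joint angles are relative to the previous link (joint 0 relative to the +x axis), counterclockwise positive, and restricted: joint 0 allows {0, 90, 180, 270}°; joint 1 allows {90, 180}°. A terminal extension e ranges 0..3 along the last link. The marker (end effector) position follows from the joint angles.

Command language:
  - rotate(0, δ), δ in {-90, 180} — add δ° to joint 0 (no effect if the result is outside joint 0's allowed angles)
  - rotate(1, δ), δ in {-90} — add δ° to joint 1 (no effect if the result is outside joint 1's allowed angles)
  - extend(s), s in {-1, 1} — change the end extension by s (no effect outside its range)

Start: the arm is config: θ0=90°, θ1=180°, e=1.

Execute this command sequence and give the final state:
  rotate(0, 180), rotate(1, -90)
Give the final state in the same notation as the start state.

begin: config: θ0=90°, θ1=180°, e=1
step 1 (rotate(0, 180)): config: θ0=270°, θ1=180°, e=1
step 2 (rotate(1, -90)): config: θ0=270°, θ1=90°, e=1

config: θ0=270°, θ1=90°, e=1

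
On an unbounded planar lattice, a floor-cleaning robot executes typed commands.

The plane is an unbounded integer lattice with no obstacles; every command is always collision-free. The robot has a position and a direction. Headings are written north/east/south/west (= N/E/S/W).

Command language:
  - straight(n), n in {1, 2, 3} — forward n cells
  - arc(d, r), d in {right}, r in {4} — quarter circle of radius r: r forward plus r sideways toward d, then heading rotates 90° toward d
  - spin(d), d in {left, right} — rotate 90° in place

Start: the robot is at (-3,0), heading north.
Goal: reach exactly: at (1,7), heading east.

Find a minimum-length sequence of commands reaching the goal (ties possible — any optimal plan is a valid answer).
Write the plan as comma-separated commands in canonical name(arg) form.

initial: at (-3,0), heading north
step 1 (straight(3)): at (-3,3), heading north
step 2 (arc(right, 4)): at (1,7), heading east
no 1-step plan works, so 2 is optimal.

straight(3), arc(right, 4)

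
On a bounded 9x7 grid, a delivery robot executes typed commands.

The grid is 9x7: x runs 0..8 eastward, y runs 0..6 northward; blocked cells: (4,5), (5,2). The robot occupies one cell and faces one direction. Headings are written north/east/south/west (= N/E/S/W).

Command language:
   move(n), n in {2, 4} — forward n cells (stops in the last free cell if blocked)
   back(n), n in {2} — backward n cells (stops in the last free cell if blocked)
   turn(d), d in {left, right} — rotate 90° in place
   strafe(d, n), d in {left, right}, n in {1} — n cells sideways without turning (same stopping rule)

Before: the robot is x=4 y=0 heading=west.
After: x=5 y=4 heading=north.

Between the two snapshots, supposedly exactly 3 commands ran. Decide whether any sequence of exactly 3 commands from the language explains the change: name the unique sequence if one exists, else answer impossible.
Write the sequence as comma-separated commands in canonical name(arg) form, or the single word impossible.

turn(right), move(4), strafe(right, 1)

key: running strafe(right, 1) before turn(right) would end elsewhere — order is forced
start: x=4 y=0 heading=west
[1] after turn(right): x=4 y=0 heading=north
[2] after move(4): x=4 y=4 heading=north
[3] after strafe(right, 1): x=5 y=4 heading=north
no other 3-command option fits: unique.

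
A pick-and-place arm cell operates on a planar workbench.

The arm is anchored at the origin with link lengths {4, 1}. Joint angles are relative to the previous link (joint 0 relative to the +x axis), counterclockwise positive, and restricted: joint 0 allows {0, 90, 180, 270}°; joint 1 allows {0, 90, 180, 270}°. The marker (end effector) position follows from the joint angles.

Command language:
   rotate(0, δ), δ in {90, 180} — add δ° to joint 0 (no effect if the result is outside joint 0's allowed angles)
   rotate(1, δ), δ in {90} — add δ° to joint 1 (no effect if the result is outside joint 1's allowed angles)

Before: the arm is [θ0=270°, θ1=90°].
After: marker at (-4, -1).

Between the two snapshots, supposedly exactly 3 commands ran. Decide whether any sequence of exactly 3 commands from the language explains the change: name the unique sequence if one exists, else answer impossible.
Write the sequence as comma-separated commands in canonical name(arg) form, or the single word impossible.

start: [θ0=270°, θ1=90°]
[1] after rotate(0, 90): [θ0=0°, θ1=90°]
[2] after rotate(0, 90): [θ0=90°, θ1=90°]
[3] after rotate(0, 90): [θ0=180°, θ1=90°]
all 27 alternatives checked — unique.

rotate(0, 90), rotate(0, 90), rotate(0, 90)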